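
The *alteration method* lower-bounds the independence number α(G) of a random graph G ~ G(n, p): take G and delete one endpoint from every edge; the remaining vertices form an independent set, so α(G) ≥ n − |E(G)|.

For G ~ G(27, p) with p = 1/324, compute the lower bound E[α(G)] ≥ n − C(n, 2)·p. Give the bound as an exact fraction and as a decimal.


E[|E(G)|] = C(27, 2)·p = 351 · (1/324) = 13/12.
E[α(G)] ≥ n − E[|E(G)|] = 27 − 13/12 = 311/12.
Numerically: ≈ 25.9167.
(This is only a lower bound; the true E[α(G)] may be larger.)

E[α(G)] ≥ 311/12 ≈ 25.9167.


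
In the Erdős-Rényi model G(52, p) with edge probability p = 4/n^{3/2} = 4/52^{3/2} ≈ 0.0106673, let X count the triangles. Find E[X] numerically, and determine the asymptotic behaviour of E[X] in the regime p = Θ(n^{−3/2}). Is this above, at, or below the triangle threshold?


Number of potential triangles: C(52, 3) = 22100.
Each occurs with probability p³ ≈ (0.0106673)³ ≈ 1.21384973e-06.
By linearity: E[X] = C(52, 3)·p³ ≈ 22100 · 1.21384973e-06 ≈ 0.026826.
Since α = 3/2 > 1, p = c/n^{3/2} = o(1/n) is below the triangle threshold p ~ 1/n. Asymptotically E[X] ~ (c³/6)·n^{3(1−α)} = (4³/6)·n^{-1.5} → 0, so by Markov's inequality G has no triangles w.h.p.

E[X] ≈ 0.026826; in regime p = Θ(1/n^{3/2}) E[X] tends to 0 (below the triangle threshold p ~ 1/n).


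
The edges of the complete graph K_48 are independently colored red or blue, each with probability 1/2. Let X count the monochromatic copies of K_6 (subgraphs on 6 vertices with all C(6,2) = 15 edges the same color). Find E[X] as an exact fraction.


Let X = Σ_S X_S over the C(48, 6) = 12271512 subsets S of size 6, where X_S = 1 if the K_6 on S is monochromatic.
For a fixed S, the K_6 on S has C(6, 2) = 15 edges. P[all 15 edges red] = (1/2)^15, and likewise for blue, so P[monochromatic] = 2·(1/2)^15 = 2^{1 − 15} = 1/16384.
By linearity: E[X] = C(48, 6) · 2^{1 − 15} = 12271512 · 1/16384 = 1533939/2048.
Numerically: E[X] ≈ 748.993652.

E[X] = C(48,6)·2^(1−C(6,2)) = 1533939/2048 ≈ 748.993652.


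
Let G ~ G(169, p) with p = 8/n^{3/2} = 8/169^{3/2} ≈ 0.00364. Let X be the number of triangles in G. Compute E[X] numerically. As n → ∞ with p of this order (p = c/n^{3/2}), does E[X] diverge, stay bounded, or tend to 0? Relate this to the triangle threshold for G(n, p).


Number of potential triangles: C(169, 3) = 790244.
Each occurs with probability p³ ≈ (0.00364)³ ≈ 4.82814e-08.
By linearity: E[X] = C(169, 3)·p³ ≈ 790244 · 4.82814e-08 ≈ 0.038.
Since α = 3/2 > 1, p = c/n^{3/2} = o(1/n) is below the triangle threshold p ~ 1/n. Asymptotically E[X] ~ (c³/6)·n^{3(1−α)} = (8³/6)·n^{-1.5} → 0, so by Markov's inequality G has no triangles w.h.p.

E[X] ≈ 0.038; in regime p = Θ(1/n^{3/2}) E[X] tends to 0 (below the triangle threshold p ~ 1/n).


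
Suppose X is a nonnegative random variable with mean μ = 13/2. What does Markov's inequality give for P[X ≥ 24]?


μ = E[X] = 13/2, a = 24.
Markov: P[X ≥ 24] ≤ μ/a = (13/2)/24 = 13/48.
Numerically: ≈ 0.27083.
(Since a = 24 > μ = 6.50000, the bound 13/48 is < 1 and informative.)

P[X ≥ 24] ≤ 13/48 ≈ 0.27083.


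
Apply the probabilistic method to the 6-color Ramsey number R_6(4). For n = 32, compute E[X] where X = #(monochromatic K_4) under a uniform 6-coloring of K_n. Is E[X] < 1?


E[X] = C(32, 4) · 6^{1 − 6} = 35960 · 6^{−5} = 35960/7776.
As a reduced fraction: E[X] = 4495/972 ≈ 4.624486.
Is E[X] < 1? NO.
Since E[X] ≥ 1, the first-moment bound is inconclusive at n = 32; it does NOT by itself certify R_6(4) > 32.

E[X] = 4495/972 ≈ 4.624486; E[X] ≥ 1; first-moment method inconclusive here.


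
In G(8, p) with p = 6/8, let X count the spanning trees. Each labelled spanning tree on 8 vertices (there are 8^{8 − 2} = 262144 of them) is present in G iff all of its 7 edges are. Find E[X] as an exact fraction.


K_8 has 8^{8 − 2} = 262144 labelled spanning trees.
For each such spanning tree H, let X_H = 1 if all 7 edges of H are present in G. Then P[X_H = 1] = p^{7} = (3/4)^{7} = 2187/16384.
Summing the indicators: E[X] = Σ_H E[X_H] = 262144 · p^{7} = 262144 · 2187/16384 = 34992.
Numerically: E[X] ≈ 3.5e+04.

E[X] = 262144 · (3/4)^{7} = 34992 ≈ 3.5e+04.


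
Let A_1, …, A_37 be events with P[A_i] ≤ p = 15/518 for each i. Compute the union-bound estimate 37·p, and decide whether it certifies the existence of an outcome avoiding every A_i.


Union bound: P[∪_{i=1}^{37} A_i] ≤ Σ_i P[A_i] ≤ 37·p = 37·(15/518) = 15/14.
Numerically: 15/14 ≈ 1.0714.
Is 15/14 < 1? NO.
Since the bound 15/14 is ≥ 1, the union bound is uninformative here; it does NOT by itself certify existence.

37·p = 15/14 ≈ 1.0714; existence NOT certified by the union bound.


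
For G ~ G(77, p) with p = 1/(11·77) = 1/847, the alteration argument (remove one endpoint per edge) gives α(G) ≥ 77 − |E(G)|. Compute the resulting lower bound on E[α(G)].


E[|E(G)|] = C(77, 2)·p = 2926 · (1/847) = 38/11.
E[α(G)] ≥ n − E[|E(G)|] = 77 − 38/11 = 809/11.
Numerically: ≈ 73.545455.
(This is only a lower bound; the true E[α(G)] may be larger.)

E[α(G)] ≥ 809/11 ≈ 73.545455.


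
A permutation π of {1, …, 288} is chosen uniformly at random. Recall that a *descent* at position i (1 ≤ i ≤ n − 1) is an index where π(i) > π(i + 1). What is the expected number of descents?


Write X = Σ X_I over i = 1, …, 287, with X_I the indicator of one descent.
There are 287 indicators.
For each fixed i, the pair (π(i), π(i+1)) is a uniformly random ordered pair of distinct values from {1, …, 288}; by symmetry P[π(i) > π(i+1)] = 1/2.
By linearity: E[X] = 287 · (1/2) = (288 − 1) · (1/2) = 287/2 ≈ 143.50000.

E[X] = 287/2 = 143.50000.


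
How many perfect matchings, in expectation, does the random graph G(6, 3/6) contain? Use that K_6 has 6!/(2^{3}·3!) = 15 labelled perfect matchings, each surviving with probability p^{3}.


K_6 has 6!/(2^{3}·3!) = 15 labelled perfect matchings.
For each such perfect matching H, let X_H = 1 if all 3 edges of H are present in G. Then P[X_H = 1] = p^{3} = (1/2)^{3} = 1/8.
By linearity of expectation: E[X] = Σ_H E[X_H] = 15 · p^{3} = 15 · 1/8 = 15/8.
Numerically: E[X] ≈ 1.88.

E[X] = 15 · (1/2)^{3} = 15/8 ≈ 1.88.


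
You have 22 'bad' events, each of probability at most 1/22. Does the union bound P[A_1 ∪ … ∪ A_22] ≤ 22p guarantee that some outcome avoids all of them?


Union bound: P[∪_{i=1}^{22} A_i] ≤ Σ_i P[A_i] ≤ 22·p = 22·(1/22) = 1.
Numerically: 1 ≈ 1.000.
Is 1 < 1? NO.
Since the bound 1 is ≥ 1, the union bound is uninformative here; it does NOT by itself certify existence.

22·p = 1 ≈ 1.000; existence NOT certified by the union bound.


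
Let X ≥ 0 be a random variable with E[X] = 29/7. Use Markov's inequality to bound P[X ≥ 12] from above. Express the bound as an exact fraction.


μ = E[X] = 29/7, a = 12.
Markov: P[X ≥ 12] ≤ μ/a = (29/7)/12 = 29/84.
Numerically: ≈ 0.34524.
(Since a = 12 > μ = 4.14286, the bound 29/84 is < 1 and informative.)

P[X ≥ 12] ≤ 29/84 ≈ 0.34524.


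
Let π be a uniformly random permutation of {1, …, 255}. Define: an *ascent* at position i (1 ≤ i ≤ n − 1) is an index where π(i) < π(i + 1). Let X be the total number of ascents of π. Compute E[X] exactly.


Write X = Σ X_I over i = 1, …, 254, with X_I the indicator of one ascent.
There are 254 indicators.
For each fixed i, the pair (π(i), π(i+1)) is a uniformly random ordered pair of distinct values from {1, …, 255}; by symmetry P[π(i) < π(i+1)] = 1/2.
By linearity: E[X] = 254 · (1/2) = (255 − 1) · (1/2) = 127 ≈ 127.0000.

E[X] = 127 = 127.0000.


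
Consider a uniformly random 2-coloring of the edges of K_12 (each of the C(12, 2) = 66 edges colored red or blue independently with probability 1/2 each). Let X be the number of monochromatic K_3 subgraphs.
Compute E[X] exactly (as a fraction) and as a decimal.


Let X = Σ_S X_S over the C(12, 3) = 220 subsets S of size 3, where X_S = 1 if the K_3 on S is monochromatic.
For a fixed S, the K_3 on S has C(3, 2) = 3 edges. P[all 3 edges red] = (1/2)^3, and likewise for blue, so P[monochromatic] = 2·(1/2)^3 = 2^{1 − 3} = 1/4.
By linearity: E[X] = C(12, 3) · 2^{1 − 3} = 220 · 1/4 = 55.
Numerically: E[X] ≈ 55.000.

E[X] = C(12,3)·2^(1−C(3,2)) = 55 ≈ 55.000.


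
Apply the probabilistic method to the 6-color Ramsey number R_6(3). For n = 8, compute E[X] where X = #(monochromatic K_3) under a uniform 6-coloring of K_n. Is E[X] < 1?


E[X] = C(8, 3) · 6^{1 − 3} = 56 · 6^{−2} = 56/36.
As a reduced fraction: E[X] = 14/9 ≈ 1.556.
Is E[X] < 1? NO.
Since E[X] ≥ 1, the first-moment bound is inconclusive at n = 8; it does NOT by itself certify R_6(3) > 8.

E[X] = 14/9 ≈ 1.556; E[X] ≥ 1; first-moment method inconclusive here.


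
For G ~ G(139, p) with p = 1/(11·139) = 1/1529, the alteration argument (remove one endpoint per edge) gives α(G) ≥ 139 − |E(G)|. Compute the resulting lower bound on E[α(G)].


E[|E(G)|] = C(139, 2)·p = 9591 · (1/1529) = 69/11.
E[α(G)] ≥ n − E[|E(G)|] = 139 − 69/11 = 1460/11.
Numerically: ≈ 132.727273.
(This is only a lower bound; the true E[α(G)] may be larger.)

E[α(G)] ≥ 1460/11 ≈ 132.727273.


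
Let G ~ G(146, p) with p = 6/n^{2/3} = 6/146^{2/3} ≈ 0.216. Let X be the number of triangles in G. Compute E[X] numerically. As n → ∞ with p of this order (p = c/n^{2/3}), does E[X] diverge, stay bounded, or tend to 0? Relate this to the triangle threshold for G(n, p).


Number of potential triangles: C(146, 3) = 508080.
Each occurs with probability p³ ≈ (0.216)³ ≈ 1.01332e-02.
By linearity: E[X] = C(146, 3)·p³ ≈ 508080 · 1.01332e-02 ≈ 5148.493.
Since α = 2/3 < 1, p = c/n^{2/3} ≫ 1/n is above the triangle threshold p ~ 1/n. Asymptotically E[X] ~ (c³/6)·n^{3(1−α)} = (6³/6)·n^{1} → ∞; triangles are abundant w.h.p.

E[X] ≈ 5148.493; in regime p = Θ(1/n^{2/3}) E[X] diverges (above the triangle threshold p ~ 1/n).


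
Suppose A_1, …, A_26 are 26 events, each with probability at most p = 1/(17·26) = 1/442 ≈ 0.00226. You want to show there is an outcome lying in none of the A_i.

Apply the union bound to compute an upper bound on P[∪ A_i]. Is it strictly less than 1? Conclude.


Union bound: P[∪_{i=1}^{26} A_i] ≤ Σ_i P[A_i] ≤ 26·p = 26·(1/442) = 1/17.
Numerically: 1/17 ≈ 0.05882.
Is 1/17 < 1? YES.
Since P[∪ A_i] ≤ 1/17 < 1, the complement has P[∩ A_i^c] ≥ 1 − 1/17 = 16/17 > 0, so some outcome avoids every A_i.

26·p = 1/17 ≈ 0.05882; existence CERTIFIED by the union bound.


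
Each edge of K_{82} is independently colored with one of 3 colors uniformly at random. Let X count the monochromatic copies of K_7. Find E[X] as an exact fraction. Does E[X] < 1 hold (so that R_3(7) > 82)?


E[X] = C(82, 7) · 3^{1 − 21} = 3801756816 · 3^{−20} = 3801756816/3486784401.
As a reduced fraction: E[X] = 140805808/129140163 ≈ 1.09033.
Is E[X] < 1? NO.
Since E[X] ≥ 1, the first-moment bound is inconclusive at n = 82; it does NOT by itself certify R_3(7) > 82.

E[X] = 140805808/129140163 ≈ 1.09033; E[X] ≥ 1; first-moment method inconclusive here.


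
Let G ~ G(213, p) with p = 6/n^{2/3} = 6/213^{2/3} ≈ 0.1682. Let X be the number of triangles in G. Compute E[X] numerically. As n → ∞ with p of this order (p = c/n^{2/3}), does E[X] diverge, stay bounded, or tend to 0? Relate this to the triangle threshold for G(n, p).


Number of potential triangles: C(213, 3) = 1587986.
Each occurs with probability p³ ≈ (0.1682)³ ≈ 4.760960e-03.
By linearity: E[X] = C(213, 3)·p³ ≈ 1587986 · 4.760960e-03 ≈ 7560.3380.
Since α = 2/3 < 1, p = c/n^{2/3} ≫ 1/n is above the triangle threshold p ~ 1/n. Asymptotically E[X] ~ (c³/6)·n^{3(1−α)} = (6³/6)·n^{1} → ∞; triangles are abundant w.h.p.

E[X] ≈ 7560.3380; in regime p = Θ(1/n^{2/3}) E[X] diverges (above the triangle threshold p ~ 1/n).


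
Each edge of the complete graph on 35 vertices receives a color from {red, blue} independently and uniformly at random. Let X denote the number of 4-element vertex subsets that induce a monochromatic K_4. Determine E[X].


Let X = Σ_S X_S over the C(35, 4) = 52360 subsets S of size 4, where X_S = 1 if the K_4 on S is monochromatic.
For a fixed S, the K_4 on S has C(4, 2) = 6 edges. P[all 6 edges red] = (1/2)^6, and likewise for blue, so P[monochromatic] = 2·(1/2)^6 = 2^{1 − 6} = 1/32.
By linearity: E[X] = C(35, 4) · 2^{1 − 6} = 52360 · 1/32 = 6545/4.
Numerically: E[X] ≈ 1636.250.

E[X] = C(35,4)·2^(1−C(4,2)) = 6545/4 ≈ 1636.250.


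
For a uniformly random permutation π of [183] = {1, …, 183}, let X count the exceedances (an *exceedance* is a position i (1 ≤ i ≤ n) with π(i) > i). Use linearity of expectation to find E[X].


Write X = Σ_{i=1}^{183} X_i, where X_i = 1_{π(i) > i}.
For each fixed i, π(i) is uniform over {1, …, 183} (marginal of a uniform permutation), so P[π(i) > i] = (n − i)/n. Summing: Σ_{i=1}^{183} (n − i)/n = (0 + 1 + … + 182)/183 = 183(183 − 1)/(2·183) = (183 − 1)/2.
Hence E[X] = Σ_{i=1}^{183} (183 − i)/183 = 91 ≈ 91.000000.

E[X] = 91 = 91.000000.


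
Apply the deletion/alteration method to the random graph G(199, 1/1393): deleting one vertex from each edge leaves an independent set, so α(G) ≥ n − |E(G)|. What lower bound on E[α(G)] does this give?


E[|E(G)|] = C(199, 2)·p = 19701 · (1/1393) = 99/7.
E[α(G)] ≥ n − E[|E(G)|] = 199 − 99/7 = 1294/7.
Numerically: ≈ 184.857143.
(This is only a lower bound; the true E[α(G)] may be larger.)

E[α(G)] ≥ 1294/7 ≈ 184.857143.


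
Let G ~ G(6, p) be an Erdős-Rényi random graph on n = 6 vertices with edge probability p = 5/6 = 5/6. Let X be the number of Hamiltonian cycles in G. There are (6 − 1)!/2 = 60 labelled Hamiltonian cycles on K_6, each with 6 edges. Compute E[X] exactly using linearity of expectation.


K_6 has (6 − 1)!/2 = 60 labelled Hamiltonian cycles.
For each such Hamiltonian cycle H, let X_H = 1 if all 6 edges of H are present in G. Then P[X_H = 1] = p^{6} = (5/6)^{6} = 15625/46656.
Summing the indicators: E[X] = Σ_H E[X_H] = 60 · p^{6} = 60 · 15625/46656 = 78125/3888.
Numerically: E[X] ≈ 20.094.

E[X] = 60 · (5/6)^{6} = 78125/3888 ≈ 20.094.


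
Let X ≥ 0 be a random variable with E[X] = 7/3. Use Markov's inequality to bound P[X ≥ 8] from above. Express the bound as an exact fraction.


μ = E[X] = 7/3, a = 8.
Markov: P[X ≥ 8] ≤ μ/a = (7/3)/8 = 7/24.
Numerically: ≈ 0.291667.
(Since a = 8 > μ = 2.333333, the bound 7/24 is < 1 and informative.)

P[X ≥ 8] ≤ 7/24 ≈ 0.291667.


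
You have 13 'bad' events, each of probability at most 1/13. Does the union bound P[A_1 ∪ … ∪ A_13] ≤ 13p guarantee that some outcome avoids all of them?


Union bound: P[∪_{i=1}^{13} A_i] ≤ Σ_i P[A_i] ≤ 13·p = 13·(1/13) = 1.
Numerically: 1 ≈ 1.0000000.
Is 1 < 1? NO.
Since the bound 1 is ≥ 1, the union bound is uninformative here; it does NOT by itself certify existence.

13·p = 1 ≈ 1.0000000; existence NOT certified by the union bound.


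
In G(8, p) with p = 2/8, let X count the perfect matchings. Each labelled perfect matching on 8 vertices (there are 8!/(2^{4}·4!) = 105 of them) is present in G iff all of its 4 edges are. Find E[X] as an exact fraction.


K_8 has 8!/(2^{4}·4!) = 105 labelled perfect matchings.
For each such perfect matching H, let X_H = 1 if all 4 edges of H are present in G. Then P[X_H = 1] = p^{4} = (1/4)^{4} = 1/256.
By linearity: E[X] = Σ_H E[X_H] = 105 · p^{4} = 105 · 1/256 = 105/256.
Numerically: E[X] ≈ 0.410156.

E[X] = 105 · (1/4)^{4} = 105/256 ≈ 0.410156.


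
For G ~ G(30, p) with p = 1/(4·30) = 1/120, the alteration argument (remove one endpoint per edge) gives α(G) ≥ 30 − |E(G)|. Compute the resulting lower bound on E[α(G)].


E[|E(G)|] = C(30, 2)·p = 435 · (1/120) = 29/8.
E[α(G)] ≥ n − E[|E(G)|] = 30 − 29/8 = 211/8.
Numerically: ≈ 26.375000.
(This is only a lower bound; the true E[α(G)] may be larger.)

E[α(G)] ≥ 211/8 ≈ 26.375000.


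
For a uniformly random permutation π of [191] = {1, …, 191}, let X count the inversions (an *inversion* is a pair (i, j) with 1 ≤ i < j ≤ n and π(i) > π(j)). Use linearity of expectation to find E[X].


Write X = Σ X_I over the C(191, 2) = 18145 pairs i < j, with X_I the indicator of one inversion.
There are 18145 indicators.
For each fixed pair i < j, the values π(i) and π(j) are two distinct elements of {1, …, 191} in uniformly random order; by symmetry P[π(i) > π(j)] = 1/2.
By linearity: E[X] = 18145 · (1/2) = C(191, 2) · (1/2) = 18145/2 = 18145/2 ≈ 9072.50000.

E[X] = 18145/2 = 9072.50000.


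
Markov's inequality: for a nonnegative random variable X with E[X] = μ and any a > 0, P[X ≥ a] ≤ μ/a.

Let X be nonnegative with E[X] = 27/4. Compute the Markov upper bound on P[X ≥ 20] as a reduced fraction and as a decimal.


μ = E[X] = 27/4, a = 20.
Markov: P[X ≥ 20] ≤ μ/a = (27/4)/20 = 27/80.
Numerically: ≈ 0.3375.
(Since a = 20 > μ = 6.7500, the bound 27/80 is < 1 and informative.)

P[X ≥ 20] ≤ 27/80 ≈ 0.3375.


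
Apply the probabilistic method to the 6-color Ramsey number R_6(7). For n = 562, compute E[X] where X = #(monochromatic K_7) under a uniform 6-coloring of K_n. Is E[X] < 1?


E[X] = C(562, 7) · 6^{1 − 21} = 3384017972944752 · 6^{−20} = 3384017972944752/3656158440062976.
As a reduced fraction: E[X] = 70500374436349/76169967501312 ≈ 0.925567.
Is E[X] < 1? YES.
Since E[X] < 1, there exists a 6-coloring of K_{562} with no monochromatic K_7; hence R_6(7) > 562.

E[X] = 70500374436349/76169967501312 ≈ 0.925567; E[X] < 1, so R_6(7) > 562.


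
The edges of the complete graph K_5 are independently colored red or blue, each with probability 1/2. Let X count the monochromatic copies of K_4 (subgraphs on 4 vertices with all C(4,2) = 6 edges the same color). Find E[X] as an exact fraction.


Let X = Σ_S X_S over the C(5, 4) = 5 subsets S of size 4, where X_S = 1 if the K_4 on S is monochromatic.
For a fixed S, the K_4 on S has C(4, 2) = 6 edges. P[all 6 edges red] = (1/2)^6, and likewise for blue, so P[monochromatic] = 2·(1/2)^6 = 2^{1 − 6} = 1/32.
By linearity: E[X] = C(5, 4) · 2^{1 − 6} = 5 · 1/32 = 5/32.
Numerically: E[X] ≈ 0.156.

E[X] = C(5,4)·2^(1−C(4,2)) = 5/32 ≈ 0.156.


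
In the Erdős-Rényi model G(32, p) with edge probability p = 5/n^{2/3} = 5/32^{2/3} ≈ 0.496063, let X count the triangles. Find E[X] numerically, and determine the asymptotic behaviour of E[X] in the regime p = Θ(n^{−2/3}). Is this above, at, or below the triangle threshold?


Number of potential triangles: C(32, 3) = 4960.
Each occurs with probability p³ ≈ (0.496063)³ ≈ 1.22070313e-01.
By linearity: E[X] = C(32, 3)·p³ ≈ 4960 · 1.22070313e-01 ≈ 605.468750.
Since α = 2/3 < 1, p = c/n^{2/3} ≫ 1/n is above the triangle threshold p ~ 1/n. Asymptotically E[X] ~ (c³/6)·n^{3(1−α)} = (5³/6)·n^{1} → ∞; triangles are abundant w.h.p.

E[X] ≈ 605.468750; in regime p = Θ(1/n^{2/3}) E[X] diverges (above the triangle threshold p ~ 1/n).


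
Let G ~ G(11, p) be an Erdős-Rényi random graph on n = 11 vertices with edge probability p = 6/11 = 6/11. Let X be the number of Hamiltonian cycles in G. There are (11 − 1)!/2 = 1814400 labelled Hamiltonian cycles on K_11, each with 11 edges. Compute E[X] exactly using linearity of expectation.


K_11 has (11 − 1)!/2 = 1814400 labelled Hamiltonian cycles.
For each such Hamiltonian cycle H, let X_H = 1 if all 11 edges of H are present in G. Then P[X_H = 1] = p^{11} = (6/11)^{11} = 362797056/285311670611.
By linearity of expectation: E[X] = Σ_H E[X_H] = 1814400 · p^{11} = 1814400 · 362797056/285311670611 = 658258978406400/285311670611.
Numerically: E[X] ≈ 2307.2.

E[X] = 1814400 · (6/11)^{11} = 658258978406400/285311670611 ≈ 2307.2.


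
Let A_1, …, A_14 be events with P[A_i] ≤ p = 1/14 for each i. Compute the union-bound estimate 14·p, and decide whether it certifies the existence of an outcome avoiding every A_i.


Union bound: P[∪_{i=1}^{14} A_i] ≤ Σ_i P[A_i] ≤ 14·p = 14·(1/14) = 1.
Numerically: 1 ≈ 1.000.
Is 1 < 1? NO.
Since the bound 1 is ≥ 1, the union bound is uninformative here; it does NOT by itself certify existence.

14·p = 1 ≈ 1.000; existence NOT certified by the union bound.


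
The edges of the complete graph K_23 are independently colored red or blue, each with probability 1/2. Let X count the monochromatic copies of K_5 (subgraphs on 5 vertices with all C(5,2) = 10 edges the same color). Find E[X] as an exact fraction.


Let X = Σ_S X_S over the C(23, 5) = 33649 subsets S of size 5, where X_S = 1 if the K_5 on S is monochromatic.
For a fixed S, the K_5 on S has C(5, 2) = 10 edges. P[all 10 edges red] = (1/2)^10, and likewise for blue, so P[monochromatic] = 2·(1/2)^10 = 2^{1 − 10} = 1/512.
Summing: E[X] = C(23, 5) · 2^{1 − 10} = 33649 · 1/512 = 33649/512.
Numerically: E[X] ≈ 65.721.

E[X] = C(23,5)·2^(1−C(5,2)) = 33649/512 ≈ 65.721.


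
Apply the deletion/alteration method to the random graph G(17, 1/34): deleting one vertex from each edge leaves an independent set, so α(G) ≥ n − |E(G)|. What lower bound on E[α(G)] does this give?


E[|E(G)|] = C(17, 2)·p = 136 · (1/34) = 4.
E[α(G)] ≥ n − E[|E(G)|] = 17 − 4 = 13.
Numerically: ≈ 13.00000.
(This is only a lower bound; the true E[α(G)] may be larger.)

E[α(G)] ≥ 13 ≈ 13.00000.


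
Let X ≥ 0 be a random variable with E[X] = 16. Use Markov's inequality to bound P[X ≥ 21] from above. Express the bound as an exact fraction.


μ = E[X] = 16, a = 21.
Markov: P[X ≥ 21] ≤ μ/a = (16)/21 = 16/21.
Numerically: ≈ 0.7619.
(Since a = 21 > μ = 16.0000, the bound 16/21 is < 1 and informative.)

P[X ≥ 21] ≤ 16/21 ≈ 0.7619.


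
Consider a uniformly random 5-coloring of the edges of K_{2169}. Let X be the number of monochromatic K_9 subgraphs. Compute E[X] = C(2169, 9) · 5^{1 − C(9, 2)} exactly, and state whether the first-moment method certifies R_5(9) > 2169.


E[X] = C(2169, 9) · 5^{1 − 36} = 2879753360044504243499683 · 5^{−35} = 2879753360044504243499683/2910383045673370361328125.
As a reduced fraction: E[X] = 2879753360044504243499683/2910383045673370361328125 ≈ 0.989476.
Is E[X] < 1? YES.
Since E[X] < 1, there exists a 5-coloring of K_{2169} with no monochromatic K_9; hence R_5(9) > 2169.

E[X] = 2879753360044504243499683/2910383045673370361328125 ≈ 0.989476; E[X] < 1, so R_5(9) > 2169.


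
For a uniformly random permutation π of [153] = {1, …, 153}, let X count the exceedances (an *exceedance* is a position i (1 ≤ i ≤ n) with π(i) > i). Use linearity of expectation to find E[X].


Write X = Σ_{i=1}^{153} X_i, where X_i = 1_{π(i) > i}.
For each fixed i, π(i) is uniform over {1, …, 153} (marginal of a uniform permutation), so P[π(i) > i] = (n − i)/n. Summing: Σ_{i=1}^{153} (n − i)/n = (0 + 1 + … + 152)/153 = 153(153 − 1)/(2·153) = (153 − 1)/2.
Hence E[X] = Σ_{i=1}^{153} (153 − i)/153 = 76 ≈ 76.000000.

E[X] = 76 = 76.000000.


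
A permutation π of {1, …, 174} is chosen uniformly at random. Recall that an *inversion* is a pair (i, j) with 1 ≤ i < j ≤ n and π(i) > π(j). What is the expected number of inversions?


Write X = Σ X_I over the C(174, 2) = 15051 pairs i < j, with X_I the indicator of one inversion.
There are 15051 indicators.
For each fixed pair i < j, the values π(i) and π(j) are two distinct elements of {1, …, 174} in uniformly random order; by symmetry P[π(i) > π(j)] = 1/2.
By linearity: E[X] = 15051 · (1/2) = C(174, 2) · (1/2) = 15051/2 = 15051/2 ≈ 7525.500000.

E[X] = 15051/2 = 7525.500000.


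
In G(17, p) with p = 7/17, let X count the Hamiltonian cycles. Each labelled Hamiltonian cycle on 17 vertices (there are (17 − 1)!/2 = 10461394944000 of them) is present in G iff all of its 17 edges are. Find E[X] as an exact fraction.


K_17 has (17 − 1)!/2 = 10461394944000 labelled Hamiltonian cycles.
For each such Hamiltonian cycle H, let X_H = 1 if all 17 edges of H are present in G. Then P[X_H = 1] = p^{17} = (7/17)^{17} = 232630513987207/827240261886336764177.
By linearity: E[X] = Σ_H E[X_H] = 10461394944000 · p^{17} = 10461394944000 · 232630513987207/827240261886336764177 = 2433639682845888590481408000/827240261886336764177.
Numerically: E[X] ≈ 2.9419e+06.

E[X] = 10461394944000 · (7/17)^{17} = 2433639682845888590481408000/827240261886336764177 ≈ 2.9419e+06.


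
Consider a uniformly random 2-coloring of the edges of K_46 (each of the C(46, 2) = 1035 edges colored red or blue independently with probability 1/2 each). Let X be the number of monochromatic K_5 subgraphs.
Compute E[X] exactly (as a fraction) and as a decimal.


Let X = Σ_S X_S over the C(46, 5) = 1370754 subsets S of size 5, where X_S = 1 if the K_5 on S is monochromatic.
For a fixed S, the K_5 on S has C(5, 2) = 10 edges. P[all 10 edges red] = (1/2)^10, and likewise for blue, so P[monochromatic] = 2·(1/2)^10 = 2^{1 − 10} = 1/512.
Summing: E[X] = C(46, 5) · 2^{1 − 10} = 1370754 · 1/512 = 685377/256.
Numerically: E[X] ≈ 2677.253906.

E[X] = C(46,5)·2^(1−C(5,2)) = 685377/256 ≈ 2677.253906.


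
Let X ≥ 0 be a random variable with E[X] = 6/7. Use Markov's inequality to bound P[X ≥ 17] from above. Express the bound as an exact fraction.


μ = E[X] = 6/7, a = 17.
Markov: P[X ≥ 17] ≤ μ/a = (6/7)/17 = 6/119.
Numerically: ≈ 0.050420.
(Since a = 17 > μ = 0.857143, the bound 6/119 is < 1 and informative.)

P[X ≥ 17] ≤ 6/119 ≈ 0.050420.


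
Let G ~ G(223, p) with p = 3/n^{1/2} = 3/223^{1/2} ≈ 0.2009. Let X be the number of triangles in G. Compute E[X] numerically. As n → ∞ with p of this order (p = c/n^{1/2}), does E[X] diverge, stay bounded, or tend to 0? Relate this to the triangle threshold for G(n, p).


Number of potential triangles: C(223, 3) = 1823471.
Each occurs with probability p³ ≈ (0.2009)³ ≈ 8.107864e-03.
By linearity: E[X] = C(223, 3)·p³ ≈ 1823471 · 8.107864e-03 ≈ 14784.4554.
Since α = 1/2 < 1, p = c/n^{1/2} ≫ 1/n is above the triangle threshold p ~ 1/n. Asymptotically E[X] ~ (c³/6)·n^{3(1−α)} = (3³/6)·n^{1.5} → ∞; triangles are abundant w.h.p.

E[X] ≈ 14784.4554; in regime p = Θ(1/n^{1/2}) E[X] diverges (above the triangle threshold p ~ 1/n).


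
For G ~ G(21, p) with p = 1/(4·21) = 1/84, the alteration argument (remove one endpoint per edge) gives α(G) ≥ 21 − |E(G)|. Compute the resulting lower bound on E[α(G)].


E[|E(G)|] = C(21, 2)·p = 210 · (1/84) = 5/2.
E[α(G)] ≥ n − E[|E(G)|] = 21 − 5/2 = 37/2.
Numerically: ≈ 18.50000.
(This is only a lower bound; the true E[α(G)] may be larger.)

E[α(G)] ≥ 37/2 ≈ 18.50000.


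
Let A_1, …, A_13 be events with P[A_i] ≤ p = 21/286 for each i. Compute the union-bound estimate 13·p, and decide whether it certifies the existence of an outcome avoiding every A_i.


Union bound: P[∪_{i=1}^{13} A_i] ≤ Σ_i P[A_i] ≤ 13·p = 13·(21/286) = 21/22.
Numerically: 21/22 ≈ 0.955.
Is 21/22 < 1? YES.
Since P[∪ A_i] ≤ 21/22 < 1, the complement has P[∩ A_i^c] ≥ 1 − 21/22 = 1/22 > 0, so some outcome avoids every A_i.

13·p = 21/22 ≈ 0.955; existence CERTIFIED by the union bound.


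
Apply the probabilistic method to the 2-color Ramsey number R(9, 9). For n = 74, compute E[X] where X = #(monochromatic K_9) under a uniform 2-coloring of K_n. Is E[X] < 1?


E[X] = C(74, 9) · 2^{1 − 36} = 110524147514 · 2^{−35} = 110524147514/34359738368.
As a reduced fraction: E[X] = 55262073757/17179869184 ≈ 3.21668.
Is E[X] < 1? NO.
Since E[X] ≥ 1, the first-moment bound is inconclusive at n = 74; it does NOT by itself certify R(9, 9) > 74.

E[X] = 55262073757/17179869184 ≈ 3.21668; E[X] ≥ 1; first-moment method inconclusive here.


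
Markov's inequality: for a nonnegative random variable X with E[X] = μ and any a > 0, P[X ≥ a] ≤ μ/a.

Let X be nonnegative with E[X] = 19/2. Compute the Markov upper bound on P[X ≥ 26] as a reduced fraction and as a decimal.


μ = E[X] = 19/2, a = 26.
Markov: P[X ≥ 26] ≤ μ/a = (19/2)/26 = 19/52.
Numerically: ≈ 0.365.
(Since a = 26 > μ = 9.500, the bound 19/52 is < 1 and informative.)

P[X ≥ 26] ≤ 19/52 ≈ 0.365.


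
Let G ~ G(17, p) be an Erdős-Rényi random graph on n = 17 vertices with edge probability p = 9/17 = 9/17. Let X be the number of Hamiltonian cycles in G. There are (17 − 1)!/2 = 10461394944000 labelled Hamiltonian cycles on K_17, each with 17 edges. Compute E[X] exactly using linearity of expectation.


K_17 has (17 − 1)!/2 = 10461394944000 labelled Hamiltonian cycles.
For each such Hamiltonian cycle H, let X_H = 1 if all 17 edges of H are present in G. Then P[X_H = 1] = p^{17} = (9/17)^{17} = 16677181699666569/827240261886336764177.
By linearity of expectation: E[X] = Σ_H E[X_H] = 10461394944000 · p^{17} = 10461394944000 · 16677181699666569/827240261886336764177 = 174466584313061171422427136000/827240261886336764177.
Numerically: E[X] ≈ 2.10902e+08.

E[X] = 10461394944000 · (9/17)^{17} = 174466584313061171422427136000/827240261886336764177 ≈ 2.10902e+08.


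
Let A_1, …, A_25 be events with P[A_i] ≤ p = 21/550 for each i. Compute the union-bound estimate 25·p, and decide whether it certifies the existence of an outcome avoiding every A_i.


Union bound: P[∪_{i=1}^{25} A_i] ≤ Σ_i P[A_i] ≤ 25·p = 25·(21/550) = 21/22.
Numerically: 21/22 ≈ 0.954545.
Is 21/22 < 1? YES.
Since P[∪ A_i] ≤ 21/22 < 1, the complement has P[∩ A_i^c] ≥ 1 − 21/22 = 1/22 > 0, so some outcome avoids every A_i.

25·p = 21/22 ≈ 0.954545; existence CERTIFIED by the union bound.


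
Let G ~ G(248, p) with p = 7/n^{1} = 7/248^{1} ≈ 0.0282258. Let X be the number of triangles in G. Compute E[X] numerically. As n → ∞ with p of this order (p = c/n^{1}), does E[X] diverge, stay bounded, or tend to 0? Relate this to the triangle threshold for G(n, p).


Number of potential triangles: C(248, 3) = 2511496.
Each occurs with probability p³ ≈ (0.0282258)³ ≈ 2.24873913e-05.
By linearity: E[X] = C(248, 3)·p³ ≈ 2511496 · 2.24873913e-05 ≈ 56.476993.
Here α = 1, so p = 7/n is exactly at the triangle threshold p ~ 1/n. Asymptotically E[X] → c³/6 = 7³/6 = 343/6 ≈ 57.166667, a bounded constant. In this regime the triangle count is asymptotically Poisson(c³/6).

E[X] ≈ 56.476993; in regime p = Θ(1/n^{1}) E[X] stays bounded (at the triangle threshold p ~ 1/n).


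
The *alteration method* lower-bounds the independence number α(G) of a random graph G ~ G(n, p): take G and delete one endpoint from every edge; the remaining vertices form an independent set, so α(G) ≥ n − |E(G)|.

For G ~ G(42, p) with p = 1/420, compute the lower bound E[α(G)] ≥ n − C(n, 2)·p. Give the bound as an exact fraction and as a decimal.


E[|E(G)|] = C(42, 2)·p = 861 · (1/420) = 41/20.
E[α(G)] ≥ n − E[|E(G)|] = 42 − 41/20 = 799/20.
Numerically: ≈ 39.950000.
(This is only a lower bound; the true E[α(G)] may be larger.)

E[α(G)] ≥ 799/20 ≈ 39.950000.


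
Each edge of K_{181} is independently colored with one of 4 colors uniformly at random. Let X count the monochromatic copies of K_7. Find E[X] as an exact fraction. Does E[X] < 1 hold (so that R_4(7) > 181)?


E[X] = C(181, 7) · 4^{1 − 21} = 1122839183400 · 4^{−20} = 1122839183400/1099511627776.
As a reduced fraction: E[X] = 140354897925/137438953472 ≈ 1.0212163.
Is E[X] < 1? NO.
Since E[X] ≥ 1, the first-moment bound is inconclusive at n = 181; it does NOT by itself certify R_4(7) > 181.

E[X] = 140354897925/137438953472 ≈ 1.0212163; E[X] ≥ 1; first-moment method inconclusive here.


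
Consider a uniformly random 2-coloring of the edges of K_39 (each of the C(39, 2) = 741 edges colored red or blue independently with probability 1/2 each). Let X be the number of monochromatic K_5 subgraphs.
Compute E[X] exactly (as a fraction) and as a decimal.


Let X = Σ_S X_S over the C(39, 5) = 575757 subsets S of size 5, where X_S = 1 if the K_5 on S is monochromatic.
For a fixed S, the K_5 on S has C(5, 2) = 10 edges. P[all 10 edges red] = (1/2)^10, and likewise for blue, so P[monochromatic] = 2·(1/2)^10 = 2^{1 − 10} = 1/512.
By linearity of expectation: E[X] = C(39, 5) · 2^{1 − 10} = 575757 · 1/512 = 575757/512.
Numerically: E[X] ≈ 1124.52539.

E[X] = C(39,5)·2^(1−C(5,2)) = 575757/512 ≈ 1124.52539.


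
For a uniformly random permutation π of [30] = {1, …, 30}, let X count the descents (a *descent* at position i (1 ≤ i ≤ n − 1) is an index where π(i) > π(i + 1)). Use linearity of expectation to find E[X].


Write X = Σ X_I over i = 1, …, 29, with X_I the indicator of one descent.
There are 29 indicators.
For each fixed i, the pair (π(i), π(i+1)) is a uniformly random ordered pair of distinct values from {1, …, 30}; by symmetry P[π(i) > π(i+1)] = 1/2.
By linearity: E[X] = 29 · (1/2) = (30 − 1) · (1/2) = 29/2 ≈ 14.500000.

E[X] = 29/2 = 14.500000.


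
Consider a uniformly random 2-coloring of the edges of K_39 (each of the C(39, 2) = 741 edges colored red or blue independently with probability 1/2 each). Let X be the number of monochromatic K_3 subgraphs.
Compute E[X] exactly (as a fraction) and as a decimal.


Let X = Σ_S X_S over the C(39, 3) = 9139 subsets S of size 3, where X_S = 1 if the K_3 on S is monochromatic.
For a fixed S, the K_3 on S has C(3, 2) = 3 edges. P[all 3 edges red] = (1/2)^3, and likewise for blue, so P[monochromatic] = 2·(1/2)^3 = 2^{1 − 3} = 1/4.
By linearity of expectation: E[X] = C(39, 3) · 2^{1 − 3} = 9139 · 1/4 = 9139/4.
Numerically: E[X] ≈ 2284.75000.

E[X] = C(39,3)·2^(1−C(3,2)) = 9139/4 ≈ 2284.75000.


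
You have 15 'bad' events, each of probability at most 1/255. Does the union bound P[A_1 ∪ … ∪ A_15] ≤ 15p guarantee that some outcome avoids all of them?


Union bound: P[∪_{i=1}^{15} A_i] ≤ Σ_i P[A_i] ≤ 15·p = 15·(1/255) = 1/17.
Numerically: 1/17 ≈ 0.0588235.
Is 1/17 < 1? YES.
Since P[∪ A_i] ≤ 1/17 < 1, the complement has P[∩ A_i^c] ≥ 1 − 1/17 = 16/17 > 0, so some outcome avoids every A_i.

15·p = 1/17 ≈ 0.0588235; existence CERTIFIED by the union bound.


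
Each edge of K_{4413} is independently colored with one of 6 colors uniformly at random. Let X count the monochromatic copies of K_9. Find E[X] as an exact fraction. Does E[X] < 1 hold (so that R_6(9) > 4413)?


E[X] = C(4413, 9) · 6^{1 − 36} = 1734990840325017881257917265 · 6^{−35} = 1734990840325017881257917265/1719070799748422591028658176.
As a reduced fraction: E[X] = 1734990840325017881257917265/1719070799748422591028658176 ≈ 1.009.
Is E[X] < 1? NO.
Since E[X] ≥ 1, the first-moment bound is inconclusive at n = 4413; it does NOT by itself certify R_6(9) > 4413.

E[X] = 1734990840325017881257917265/1719070799748422591028658176 ≈ 1.009; E[X] ≥ 1; first-moment method inconclusive here.


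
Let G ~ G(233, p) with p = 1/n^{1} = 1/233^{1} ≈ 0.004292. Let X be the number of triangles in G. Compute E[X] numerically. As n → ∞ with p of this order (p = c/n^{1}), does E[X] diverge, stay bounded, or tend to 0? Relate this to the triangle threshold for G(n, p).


Number of potential triangles: C(233, 3) = 2081156.
Each occurs with probability p³ ≈ (0.004292)³ ≈ 7.905553e-08.
By linearity: E[X] = C(233, 3)·p³ ≈ 2081156 · 7.905553e-08 ≈ 0.1645.
Here α = 1, so p = 1/n is exactly at the triangle threshold p ~ 1/n. Asymptotically E[X] → c³/6 = 1³/6 = 1/6 ≈ 0.1667, a bounded constant. In this regime the triangle count is asymptotically Poisson(c³/6).

E[X] ≈ 0.1645; in regime p = Θ(1/n^{1}) E[X] stays bounded (at the triangle threshold p ~ 1/n).


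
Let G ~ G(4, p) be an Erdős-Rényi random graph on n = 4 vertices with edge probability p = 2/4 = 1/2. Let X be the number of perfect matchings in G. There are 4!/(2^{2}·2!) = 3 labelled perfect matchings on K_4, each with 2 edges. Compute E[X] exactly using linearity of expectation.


K_4 has 4!/(2^{2}·2!) = 3 labelled perfect matchings.
For each such perfect matching H, let X_H = 1 if all 2 edges of H are present in G. Then P[X_H = 1] = p^{2} = (1/2)^{2} = 1/4.
By linearity of expectation: E[X] = Σ_H E[X_H] = 3 · p^{2} = 3 · 1/4 = 3/4.
Numerically: E[X] ≈ 0.75.

E[X] = 3 · (1/2)^{2} = 3/4 ≈ 0.75.


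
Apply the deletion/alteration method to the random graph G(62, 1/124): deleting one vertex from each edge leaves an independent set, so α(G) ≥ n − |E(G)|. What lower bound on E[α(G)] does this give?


E[|E(G)|] = C(62, 2)·p = 1891 · (1/124) = 61/4.
E[α(G)] ≥ n − E[|E(G)|] = 62 − 61/4 = 187/4.
Numerically: ≈ 46.75000.
(This is only a lower bound; the true E[α(G)] may be larger.)

E[α(G)] ≥ 187/4 ≈ 46.75000.


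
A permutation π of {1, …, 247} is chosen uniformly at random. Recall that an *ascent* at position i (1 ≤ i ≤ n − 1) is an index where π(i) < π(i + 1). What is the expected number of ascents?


Write X = Σ X_I over i = 1, …, 246, with X_I the indicator of one ascent.
There are 246 indicators.
For each fixed i, the pair (π(i), π(i+1)) is a uniformly random ordered pair of distinct values from {1, …, 247}; by symmetry P[π(i) < π(i+1)] = 1/2.
By linearity: E[X] = 246 · (1/2) = (247 − 1) · (1/2) = 123 ≈ 123.000000.

E[X] = 123 = 123.000000.


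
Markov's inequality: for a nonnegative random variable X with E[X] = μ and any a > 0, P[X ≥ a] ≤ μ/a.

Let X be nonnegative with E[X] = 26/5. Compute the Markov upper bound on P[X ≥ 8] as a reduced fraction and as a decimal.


μ = E[X] = 26/5, a = 8.
Markov: P[X ≥ 8] ≤ μ/a = (26/5)/8 = 13/20.
Numerically: ≈ 0.650.
(Since a = 8 > μ = 5.200, the bound 13/20 is < 1 and informative.)

P[X ≥ 8] ≤ 13/20 ≈ 0.650.


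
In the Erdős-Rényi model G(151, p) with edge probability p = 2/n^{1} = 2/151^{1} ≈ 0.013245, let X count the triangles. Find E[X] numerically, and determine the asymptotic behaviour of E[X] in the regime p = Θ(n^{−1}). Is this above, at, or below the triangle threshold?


Number of potential triangles: C(151, 3) = 562475.
Each occurs with probability p³ ≈ (0.013245)³ ≈ 2.3235881e-06.
By linearity: E[X] = C(151, 3)·p³ ≈ 562475 · 2.3235881e-06 ≈ 1.30696.
Here α = 1, so p = 2/n is exactly at the triangle threshold p ~ 1/n. Asymptotically E[X] → c³/6 = 2³/6 = 4/3 ≈ 1.33333, a bounded constant. In this regime the triangle count is asymptotically Poisson(c³/6).

E[X] ≈ 1.30696; in regime p = Θ(1/n^{1}) E[X] stays bounded (at the triangle threshold p ~ 1/n).


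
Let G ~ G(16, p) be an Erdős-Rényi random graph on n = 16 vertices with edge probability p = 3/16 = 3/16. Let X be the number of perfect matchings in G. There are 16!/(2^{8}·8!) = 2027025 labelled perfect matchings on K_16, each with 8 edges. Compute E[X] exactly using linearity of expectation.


K_16 has 16!/(2^{8}·8!) = 2027025 labelled perfect matchings.
For each such perfect matching H, let X_H = 1 if all 8 edges of H are present in G. Then P[X_H = 1] = p^{8} = (3/16)^{8} = 6561/4294967296.
Summing the indicators: E[X] = Σ_H E[X_H] = 2027025 · p^{8} = 2027025 · 6561/4294967296 = 13299311025/4294967296.
Numerically: E[X] ≈ 3.0965.

E[X] = 2027025 · (3/16)^{8} = 13299311025/4294967296 ≈ 3.0965.


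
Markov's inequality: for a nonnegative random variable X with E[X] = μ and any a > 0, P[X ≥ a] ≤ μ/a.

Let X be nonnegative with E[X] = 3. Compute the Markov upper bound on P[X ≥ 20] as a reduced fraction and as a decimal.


μ = E[X] = 3, a = 20.
Markov: P[X ≥ 20] ≤ μ/a = (3)/20 = 3/20.
Numerically: ≈ 0.1500.
(Since a = 20 > μ = 3.0000, the bound 3/20 is < 1 and informative.)

P[X ≥ 20] ≤ 3/20 ≈ 0.1500.


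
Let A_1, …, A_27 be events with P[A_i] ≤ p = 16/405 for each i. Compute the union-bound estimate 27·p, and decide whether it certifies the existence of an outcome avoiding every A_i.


Union bound: P[∪_{i=1}^{27} A_i] ≤ Σ_i P[A_i] ≤ 27·p = 27·(16/405) = 16/15.
Numerically: 16/15 ≈ 1.06667.
Is 16/15 < 1? NO.
Since the bound 16/15 is ≥ 1, the union bound is uninformative here; it does NOT by itself certify existence.

27·p = 16/15 ≈ 1.06667; existence NOT certified by the union bound.
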